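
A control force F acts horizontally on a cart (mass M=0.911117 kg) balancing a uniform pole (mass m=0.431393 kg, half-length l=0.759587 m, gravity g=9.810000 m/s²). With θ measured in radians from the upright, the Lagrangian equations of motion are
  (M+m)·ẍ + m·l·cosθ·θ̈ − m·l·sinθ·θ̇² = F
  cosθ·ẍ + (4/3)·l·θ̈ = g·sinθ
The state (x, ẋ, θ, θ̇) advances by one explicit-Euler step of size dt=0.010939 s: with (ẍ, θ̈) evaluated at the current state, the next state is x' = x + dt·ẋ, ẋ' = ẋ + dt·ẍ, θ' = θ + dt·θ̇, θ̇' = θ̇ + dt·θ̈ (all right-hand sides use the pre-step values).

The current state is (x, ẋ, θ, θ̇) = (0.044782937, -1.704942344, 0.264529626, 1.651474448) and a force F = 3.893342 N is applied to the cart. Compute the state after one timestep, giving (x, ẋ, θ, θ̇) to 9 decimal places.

sinθ=0.261455285, cosθ=0.965215589
temp = (F + m·l·θ̇²·sinθ)/(M+m) = (3.893342 + 0.233663974)/1.342510 = 3.074097008
θ̈ = (g·sinθ − cosθ·temp)/(l·(4/3 − m·cos²θ/(M+m))) = -0.512218681
ẍ = temp − m·l·θ̈·cosθ/(M+m) = 3.194770764
Euler: x'=0.044782937+0.010939·-1.704942344=0.026132573, ẋ'=-1.704942344+0.010939·3.194770764=-1.669994747
       θ'=0.264529626+0.010939·1.651474448=0.282595105, θ̇'=1.651474448+0.010939·-0.512218681=1.645871288

(0.026132573, -1.669994747, 0.282595105, 1.645871288)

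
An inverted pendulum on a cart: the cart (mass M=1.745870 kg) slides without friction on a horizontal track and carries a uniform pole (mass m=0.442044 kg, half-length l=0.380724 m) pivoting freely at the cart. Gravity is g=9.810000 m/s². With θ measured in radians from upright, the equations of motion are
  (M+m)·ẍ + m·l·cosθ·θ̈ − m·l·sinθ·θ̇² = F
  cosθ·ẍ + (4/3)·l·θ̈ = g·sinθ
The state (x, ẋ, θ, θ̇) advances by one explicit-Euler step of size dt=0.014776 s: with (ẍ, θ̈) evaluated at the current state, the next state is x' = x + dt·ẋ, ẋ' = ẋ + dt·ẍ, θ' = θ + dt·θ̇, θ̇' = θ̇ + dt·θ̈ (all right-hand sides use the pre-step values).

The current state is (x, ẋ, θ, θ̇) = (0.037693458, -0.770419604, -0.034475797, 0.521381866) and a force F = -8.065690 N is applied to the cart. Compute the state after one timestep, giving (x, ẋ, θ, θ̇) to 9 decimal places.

(0.026309738, -0.833726395, -0.026771859, 0.636175274)

sinθ=-0.034468968, cosθ=0.999405769
temp = (F + m·l·θ̇²·sinθ)/(M+m) = (-8.065690 + -0.001576943)/2.187914 = -3.687195631
θ̈ = (g·sinθ − cosθ·temp)/(l·(4/3 − m·cos²θ/(M+m))) = 7.768909569
ẍ = temp − m·l·θ̈·cosθ/(M+m) = -4.284433622
Euler: x'=0.037693458+0.014776·-0.770419604=0.026309738, ẋ'=-0.770419604+0.014776·-4.284433622=-0.833726395
       θ'=-0.034475797+0.014776·0.521381866=-0.026771859, θ̇'=0.521381866+0.014776·7.768909569=0.636175274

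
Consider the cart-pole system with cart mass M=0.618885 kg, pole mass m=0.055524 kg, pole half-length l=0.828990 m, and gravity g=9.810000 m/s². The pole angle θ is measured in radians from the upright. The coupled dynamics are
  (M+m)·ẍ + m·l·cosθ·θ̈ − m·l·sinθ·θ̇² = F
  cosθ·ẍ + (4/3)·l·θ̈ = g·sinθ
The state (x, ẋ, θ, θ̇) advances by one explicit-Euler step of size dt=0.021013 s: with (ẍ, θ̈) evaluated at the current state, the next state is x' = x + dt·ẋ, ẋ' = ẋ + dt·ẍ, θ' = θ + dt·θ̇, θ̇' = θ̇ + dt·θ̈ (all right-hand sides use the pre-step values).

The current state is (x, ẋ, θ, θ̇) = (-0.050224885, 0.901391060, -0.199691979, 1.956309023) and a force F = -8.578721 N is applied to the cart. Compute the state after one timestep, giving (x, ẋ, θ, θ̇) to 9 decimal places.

sinθ=-0.198367440, cosθ=0.980127726
temp = (F + m·l·θ̇²·sinθ)/(M+m) = (-8.578721 + -0.034944219)/0.674409 = -12.772168253
θ̈ = (g·sinθ − cosθ·temp)/(l·(4/3 − m·cos²θ/(M+m))) = 10.168137279
ẍ = temp − m·l·θ̈·cosθ/(M+m) = -13.452359056
Euler: x'=-0.050224885+0.021013·0.901391060=-0.031283955, ẋ'=0.901391060+0.021013·-13.452359056=0.618716639
       θ'=-0.199691979+0.021013·1.956309023=-0.158584057, θ̇'=1.956309023+0.021013·10.168137279=2.169972092

(-0.031283955, 0.618716639, -0.158584057, 2.169972092)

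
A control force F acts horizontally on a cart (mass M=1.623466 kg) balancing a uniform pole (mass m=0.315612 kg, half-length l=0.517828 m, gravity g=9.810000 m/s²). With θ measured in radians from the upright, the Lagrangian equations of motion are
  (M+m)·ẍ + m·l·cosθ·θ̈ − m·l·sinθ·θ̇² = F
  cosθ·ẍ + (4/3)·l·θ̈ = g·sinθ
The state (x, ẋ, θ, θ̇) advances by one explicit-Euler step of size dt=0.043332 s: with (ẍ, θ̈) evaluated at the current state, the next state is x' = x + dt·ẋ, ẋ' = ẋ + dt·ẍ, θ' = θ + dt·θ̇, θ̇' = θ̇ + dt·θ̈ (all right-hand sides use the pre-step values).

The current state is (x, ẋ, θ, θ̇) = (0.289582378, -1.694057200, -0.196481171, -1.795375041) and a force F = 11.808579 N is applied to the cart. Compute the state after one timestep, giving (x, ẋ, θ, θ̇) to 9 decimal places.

sinθ=-0.195219421, cosθ=0.980759592
temp = (F + m·l·θ̇²·sinθ)/(M+m) = (11.808579 + -0.102842453)/1.939078 = 6.036753832
θ̈ = (g·sinθ − cosθ·temp)/(l·(4/3 − m·cos²θ/(M+m))) = -12.858791794
ẍ = temp − m·l·θ̈·cosθ/(M+m) = 7.099688292
Euler: x'=0.289582378+0.043332·-1.694057200=0.216175491, ẋ'=-1.694057200+0.043332·7.099688292=-1.386413507
       θ'=-0.196481171+0.043332·-1.795375041=-0.274278362, θ̇'=-1.795375041+0.043332·-12.858791794=-2.352572207

(0.216175491, -1.386413507, -0.274278362, -2.352572207)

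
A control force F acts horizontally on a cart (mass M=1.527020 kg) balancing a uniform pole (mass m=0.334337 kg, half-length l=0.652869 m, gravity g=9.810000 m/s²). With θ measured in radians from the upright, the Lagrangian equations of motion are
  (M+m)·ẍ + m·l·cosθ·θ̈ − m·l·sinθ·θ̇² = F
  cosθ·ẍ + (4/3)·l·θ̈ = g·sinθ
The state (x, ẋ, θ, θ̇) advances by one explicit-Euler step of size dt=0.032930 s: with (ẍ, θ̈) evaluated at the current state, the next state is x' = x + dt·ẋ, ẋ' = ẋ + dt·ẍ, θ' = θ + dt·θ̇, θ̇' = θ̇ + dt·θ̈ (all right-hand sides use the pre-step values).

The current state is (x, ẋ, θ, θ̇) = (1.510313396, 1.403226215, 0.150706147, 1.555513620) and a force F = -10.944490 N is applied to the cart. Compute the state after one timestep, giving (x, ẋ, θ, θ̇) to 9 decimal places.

sinθ=0.150136313, cosθ=0.988665306
temp = (F + m·l·θ̇²·sinθ)/(M+m) = (-10.944490 + 0.079294647)/1.861357 = -5.837244200
θ̈ = (g·sinθ − cosθ·temp)/(l·(4/3 − m·cos²θ/(M+m))) = 9.583588363
ẍ = temp − m·l·θ̈·cosθ/(M+m) = -6.948357274
Euler: x'=1.510313396+0.032930·1.403226215=1.556521635, ẋ'=1.403226215+0.032930·-6.948357274=1.174416810
       θ'=0.150706147+0.032930·1.555513620=0.201929211, θ̇'=1.555513620+0.032930·9.583588363=1.871101185

(1.556521635, 1.174416810, 0.201929211, 1.871101185)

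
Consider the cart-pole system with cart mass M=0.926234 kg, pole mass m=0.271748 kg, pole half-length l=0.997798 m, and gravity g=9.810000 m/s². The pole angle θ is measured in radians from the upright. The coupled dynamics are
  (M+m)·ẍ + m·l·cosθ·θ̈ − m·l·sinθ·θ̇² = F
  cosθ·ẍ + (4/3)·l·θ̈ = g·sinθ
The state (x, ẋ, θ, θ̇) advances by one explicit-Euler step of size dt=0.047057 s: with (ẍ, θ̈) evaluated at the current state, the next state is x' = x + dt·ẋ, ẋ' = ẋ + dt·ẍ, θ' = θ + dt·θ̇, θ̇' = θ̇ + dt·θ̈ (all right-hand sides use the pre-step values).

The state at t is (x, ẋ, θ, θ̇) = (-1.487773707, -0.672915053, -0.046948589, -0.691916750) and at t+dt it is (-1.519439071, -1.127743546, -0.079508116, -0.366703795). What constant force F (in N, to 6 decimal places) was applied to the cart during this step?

F = -9.701117 N

ẍ = (ẋ'−ẋ)/dt = (-1.127743546−-0.672915053)/0.047057 = -9.665480
θ̈ = (θ̇'−θ̇)/dt = (-0.366703795−-0.691916750)/0.047057 = 6.911043
sinθ=-0.046931, cosθ=0.998898
F = (M+m)·ẍ + m·l·cosθ·θ̈ − m·l·sinθ·θ̇² = -11.579071 + 1.871862 − -0.006092 = -9.701117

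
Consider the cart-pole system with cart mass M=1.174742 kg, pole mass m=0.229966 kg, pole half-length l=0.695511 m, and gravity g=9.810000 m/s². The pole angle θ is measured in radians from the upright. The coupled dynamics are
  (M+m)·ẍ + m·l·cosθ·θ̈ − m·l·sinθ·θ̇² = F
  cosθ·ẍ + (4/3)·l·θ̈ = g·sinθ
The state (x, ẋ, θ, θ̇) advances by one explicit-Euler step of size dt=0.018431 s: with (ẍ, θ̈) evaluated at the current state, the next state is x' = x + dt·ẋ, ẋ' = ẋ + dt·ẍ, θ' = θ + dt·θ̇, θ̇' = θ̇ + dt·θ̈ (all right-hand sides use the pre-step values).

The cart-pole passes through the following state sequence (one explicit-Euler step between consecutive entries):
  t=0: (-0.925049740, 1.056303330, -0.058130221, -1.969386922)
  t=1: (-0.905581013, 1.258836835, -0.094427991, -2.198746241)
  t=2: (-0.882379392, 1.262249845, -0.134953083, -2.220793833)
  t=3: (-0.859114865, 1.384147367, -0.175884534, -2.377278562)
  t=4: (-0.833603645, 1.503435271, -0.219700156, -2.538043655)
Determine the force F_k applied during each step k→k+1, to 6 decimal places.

step 0→1:
  ẍ = (ẋ'−ẋ)/dt = (1.258836835−1.056303330)/0.018431 = 10.988742
  θ̈ = (θ̇'−θ̇)/dt = (-2.198746241−-1.969386922)/0.018431 = -12.444215
  sinθ=-0.058097, cosθ=0.998311
  F = (M+m)·ẍ + m·l·cosθ·θ̈ − m·l·sinθ·θ̇² = 15.435974 + -1.987014 − -0.036040 = 13.485000
step 1→2:
  ẍ = (ẋ'−ẋ)/dt = (1.262249845−1.258836835)/0.018431 = 0.185178
  θ̈ = (θ̇'−θ̇)/dt = (-2.220793833−-2.198746241)/0.018431 = -1.196223
  sinθ=-0.094288, cosθ=0.995545
  F = (M+m)·ẍ + m·l·cosθ·θ̈ − m·l·sinθ·θ̇² = 0.260121 + -0.190476 − -0.072908 = 0.142552
step 2→3:
  ẍ = (ẋ'−ẋ)/dt = (1.384147367−1.262249845)/0.018431 = 6.613723
  θ̈ = (θ̇'−θ̇)/dt = (-2.377278562−-2.220793833)/0.018431 = -8.490301
  sinθ=-0.134544, cosθ=0.990908
  F = (M+m)·ẍ + m·l·cosθ·θ̈ − m·l·sinθ·θ̇² = 9.290349 + -1.345624 − -0.106132 = 8.050857
step 3→4:
  ẍ = (ẋ'−ẋ)/dt = (1.503435271−1.384147367)/0.018431 = 6.472134
  θ̈ = (θ̇'−θ̇)/dt = (-2.538043655−-2.377278562)/0.018431 = -8.722538
  sinθ=-0.174979, cosθ=0.984572
  F = (M+m)·ẍ + m·l·cosθ·θ̈ − m·l·sinθ·θ̇² = 9.091459 + -1.373593 − -0.158166 = 7.876032

F_0 = 13.485000 N
F_1 = 0.142552 N
F_2 = 8.050857 N
F_3 = 7.876032 N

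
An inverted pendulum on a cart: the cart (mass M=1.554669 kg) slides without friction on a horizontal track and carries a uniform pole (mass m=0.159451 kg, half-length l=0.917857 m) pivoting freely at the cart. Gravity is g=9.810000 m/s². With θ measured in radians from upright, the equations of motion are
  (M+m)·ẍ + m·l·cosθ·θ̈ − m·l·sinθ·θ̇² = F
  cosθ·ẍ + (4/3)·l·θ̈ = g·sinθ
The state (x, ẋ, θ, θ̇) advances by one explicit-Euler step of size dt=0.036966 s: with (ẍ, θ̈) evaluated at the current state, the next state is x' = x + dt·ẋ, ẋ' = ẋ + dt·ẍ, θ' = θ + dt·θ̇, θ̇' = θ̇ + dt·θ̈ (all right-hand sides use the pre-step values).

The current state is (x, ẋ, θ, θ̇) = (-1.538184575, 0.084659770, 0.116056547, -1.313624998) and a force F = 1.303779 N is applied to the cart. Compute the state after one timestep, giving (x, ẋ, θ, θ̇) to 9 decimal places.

sinθ=0.115796192, cosθ=0.993272995
temp = (F + m·l·θ̇²·sinθ)/(M+m) = (1.303779 + 0.029244174)/1.714120 = 0.777672026
θ̈ = (g·sinθ − cosθ·temp)/(l·(4/3 − m·cos²θ/(M+m))) = 0.318996637
ẍ = temp − m·l·θ̈·cosθ/(M+m) = 0.750619005
Euler: x'=-1.538184575+0.036966·0.084659770=-1.535055042, ẋ'=0.084659770+0.036966·0.750619005=0.112407152
       θ'=0.116056547+0.036966·-1.313624998=0.067497085, θ̇'=-1.313624998+0.036966·0.318996637=-1.301832968

(-1.535055042, 0.112407152, 0.067497085, -1.301832968)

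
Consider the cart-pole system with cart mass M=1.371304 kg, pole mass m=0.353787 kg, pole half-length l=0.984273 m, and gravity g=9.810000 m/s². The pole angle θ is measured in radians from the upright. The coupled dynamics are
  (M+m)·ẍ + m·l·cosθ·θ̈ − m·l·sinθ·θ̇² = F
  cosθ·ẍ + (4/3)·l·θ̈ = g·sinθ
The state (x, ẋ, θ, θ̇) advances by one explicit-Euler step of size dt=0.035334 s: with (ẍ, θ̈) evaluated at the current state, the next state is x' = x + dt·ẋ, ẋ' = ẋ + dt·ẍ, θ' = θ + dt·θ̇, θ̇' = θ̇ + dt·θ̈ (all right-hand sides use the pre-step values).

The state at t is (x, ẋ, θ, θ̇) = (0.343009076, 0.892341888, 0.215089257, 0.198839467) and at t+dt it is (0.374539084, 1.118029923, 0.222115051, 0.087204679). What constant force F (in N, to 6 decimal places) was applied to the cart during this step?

F = 9.940865 N

ẍ = (ẋ'−ẋ)/dt = (1.118029923−0.892341888)/0.035334 = 6.387277
θ̈ = (θ̇'−θ̇)/dt = (0.087204679−0.198839467)/0.035334 = -3.159416
sinθ=0.213435, cosθ=0.976957
F = (M+m)·ẍ + m·l·cosθ·θ̈ − m·l·sinθ·θ̇² = 11.018634 + -1.074830 − 0.002939 = 9.940865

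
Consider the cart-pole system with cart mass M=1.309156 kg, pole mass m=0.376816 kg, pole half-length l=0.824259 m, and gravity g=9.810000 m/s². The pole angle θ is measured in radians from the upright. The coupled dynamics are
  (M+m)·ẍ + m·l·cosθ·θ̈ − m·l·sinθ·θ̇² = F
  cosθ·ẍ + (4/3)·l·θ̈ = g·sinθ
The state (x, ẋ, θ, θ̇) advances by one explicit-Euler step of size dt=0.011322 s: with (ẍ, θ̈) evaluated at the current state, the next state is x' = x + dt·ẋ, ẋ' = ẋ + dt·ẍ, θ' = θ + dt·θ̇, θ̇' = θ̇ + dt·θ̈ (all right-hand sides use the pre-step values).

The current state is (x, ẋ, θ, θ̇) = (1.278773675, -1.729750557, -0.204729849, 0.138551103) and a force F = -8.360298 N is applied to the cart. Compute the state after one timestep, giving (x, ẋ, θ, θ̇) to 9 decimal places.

sinθ=-0.203302658, cosθ=0.979115943
temp = (F + m·l·θ̇²·sinθ)/(M+m) = (-8.360298 + -0.001212149)/1.685972 = -4.959459676
θ̈ = (g·sinθ − cosθ·temp)/(l·(4/3 − m·cos²θ/(M+m))) = 3.102206462
ẍ = temp − m·l·θ̈·cosθ/(M+m) = -5.519020751
Euler: x'=1.278773675+0.011322·-1.729750557=1.259189439, ẋ'=-1.729750557+0.011322·-5.519020751=-1.792236910
       θ'=-0.204729849+0.011322·0.138551103=-0.203161173, θ̇'=0.138551103+0.011322·3.102206462=0.173674285

(1.259189439, -1.792236910, -0.203161173, 0.173674285)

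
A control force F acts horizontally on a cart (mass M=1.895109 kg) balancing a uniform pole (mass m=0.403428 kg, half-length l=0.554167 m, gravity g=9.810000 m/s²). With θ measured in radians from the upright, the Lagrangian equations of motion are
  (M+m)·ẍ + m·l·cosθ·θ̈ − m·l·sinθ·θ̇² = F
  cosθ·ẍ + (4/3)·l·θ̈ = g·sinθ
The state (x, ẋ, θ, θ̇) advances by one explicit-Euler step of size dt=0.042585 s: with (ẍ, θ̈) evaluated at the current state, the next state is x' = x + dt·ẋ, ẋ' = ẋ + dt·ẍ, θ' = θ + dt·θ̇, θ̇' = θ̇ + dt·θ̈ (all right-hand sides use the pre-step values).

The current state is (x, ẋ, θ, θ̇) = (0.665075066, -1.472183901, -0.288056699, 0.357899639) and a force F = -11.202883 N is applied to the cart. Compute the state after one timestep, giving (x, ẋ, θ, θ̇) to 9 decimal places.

sinθ=-0.284089530, cosθ=0.958797757
temp = (F + m·l·θ̇²·sinθ)/(M+m) = (-11.202883 + -0.008135504)/2.298537 = -4.877458359
θ̈ = (g·sinθ − cosθ·temp)/(l·(4/3 − m·cos²θ/(M+m))) = 2.909394645
ẍ = temp − m·l·θ̈·cosθ/(M+m) = -5.148780255
Euler: x'=0.665075066+0.042585·-1.472183901=0.602382115, ẋ'=-1.472183901+0.042585·-5.148780255=-1.691444708
       θ'=-0.288056699+0.042585·0.357899639=-0.272815543, θ̇'=0.357899639+0.042585·2.909394645=0.481796210

(0.602382115, -1.691444708, -0.272815543, 0.481796210)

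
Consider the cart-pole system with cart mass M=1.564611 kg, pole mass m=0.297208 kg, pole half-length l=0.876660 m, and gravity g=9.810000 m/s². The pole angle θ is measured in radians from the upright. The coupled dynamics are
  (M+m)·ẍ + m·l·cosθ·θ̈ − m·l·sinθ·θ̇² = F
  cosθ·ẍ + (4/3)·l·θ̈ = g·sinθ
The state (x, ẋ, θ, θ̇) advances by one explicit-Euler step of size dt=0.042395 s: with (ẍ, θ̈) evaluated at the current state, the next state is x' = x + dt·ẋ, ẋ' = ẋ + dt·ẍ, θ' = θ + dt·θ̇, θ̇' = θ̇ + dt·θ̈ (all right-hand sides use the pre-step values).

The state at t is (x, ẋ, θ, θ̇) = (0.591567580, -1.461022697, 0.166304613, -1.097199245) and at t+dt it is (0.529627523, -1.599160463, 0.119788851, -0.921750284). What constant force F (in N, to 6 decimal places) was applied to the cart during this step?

F = -5.054988 N

ẍ = (ẋ'−ẋ)/dt = (-1.599160463−-1.461022697)/0.042395 = -3.258350
θ̈ = (θ̇'−θ̇)/dt = (-0.921750284−-1.097199245)/0.042395 = 4.138435
sinθ=0.165539, cosθ=0.986203
F = (M+m)·ẍ + m·l·cosθ·θ̈ − m·l·sinθ·θ̇² = -6.066459 + 1.063394 − 0.051923 = -5.054988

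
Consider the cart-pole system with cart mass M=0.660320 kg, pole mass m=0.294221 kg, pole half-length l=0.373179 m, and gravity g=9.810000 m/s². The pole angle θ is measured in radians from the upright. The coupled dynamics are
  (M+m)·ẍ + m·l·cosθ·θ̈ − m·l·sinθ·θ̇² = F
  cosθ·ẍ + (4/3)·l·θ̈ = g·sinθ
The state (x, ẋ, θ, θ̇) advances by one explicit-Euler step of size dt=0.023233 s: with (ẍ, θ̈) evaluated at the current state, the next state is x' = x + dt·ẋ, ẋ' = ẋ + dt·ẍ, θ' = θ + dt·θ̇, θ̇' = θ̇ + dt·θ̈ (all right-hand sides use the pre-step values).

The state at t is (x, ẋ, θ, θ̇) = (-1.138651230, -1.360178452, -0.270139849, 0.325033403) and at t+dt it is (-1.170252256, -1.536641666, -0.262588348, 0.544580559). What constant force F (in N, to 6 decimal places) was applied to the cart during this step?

ẍ = (ẋ'−ẋ)/dt = (-1.536641666−-1.360178452)/0.023233 = -7.595369
θ̈ = (θ̇'−θ̇)/dt = (0.544580559−0.325033403)/0.023233 = 9.449798
sinθ=-0.266866, cosθ=0.963734
F = (M+m)·ẍ + m·l·cosθ·θ̈ − m·l·sinθ·θ̇² = -7.250091 + 0.999932 − -0.003096 = -6.247064

F = -6.247064 N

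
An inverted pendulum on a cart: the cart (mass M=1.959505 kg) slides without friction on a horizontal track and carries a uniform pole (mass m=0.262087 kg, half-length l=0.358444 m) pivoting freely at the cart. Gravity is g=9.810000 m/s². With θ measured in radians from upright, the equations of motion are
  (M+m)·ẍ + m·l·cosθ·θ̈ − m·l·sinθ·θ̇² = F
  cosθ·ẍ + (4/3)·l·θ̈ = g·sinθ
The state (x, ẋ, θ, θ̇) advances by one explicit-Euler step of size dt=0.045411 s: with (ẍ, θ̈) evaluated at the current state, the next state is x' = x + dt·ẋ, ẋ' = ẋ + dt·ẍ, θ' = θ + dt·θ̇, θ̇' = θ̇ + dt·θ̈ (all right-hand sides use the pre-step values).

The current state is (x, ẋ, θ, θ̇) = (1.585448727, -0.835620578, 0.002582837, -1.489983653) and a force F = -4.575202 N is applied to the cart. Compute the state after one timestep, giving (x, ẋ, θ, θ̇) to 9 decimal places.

sinθ=0.002582834, cosθ=0.999996664
temp = (F + m·l·θ̇²·sinθ)/(M+m) = (-4.575202 + 0.000538674)/2.221592 = -2.059182481
θ̈ = (g·sinθ − cosθ·temp)/(l·(4/3 − m·cos²θ/(M+m))) = 4.784955003
ẍ = temp − m·l·θ̈·cosθ/(M+m) = -2.261521156
Euler: x'=1.585448727+0.045411·-0.835620578=1.547502361, ẋ'=-0.835620578+0.045411·-2.261521156=-0.938318515
       θ'=0.002582837+0.045411·-1.489983653=-0.065078811, θ̇'=-1.489983653+0.045411·4.784955003=-1.272694061

(1.547502361, -0.938318515, -0.065078811, -1.272694061)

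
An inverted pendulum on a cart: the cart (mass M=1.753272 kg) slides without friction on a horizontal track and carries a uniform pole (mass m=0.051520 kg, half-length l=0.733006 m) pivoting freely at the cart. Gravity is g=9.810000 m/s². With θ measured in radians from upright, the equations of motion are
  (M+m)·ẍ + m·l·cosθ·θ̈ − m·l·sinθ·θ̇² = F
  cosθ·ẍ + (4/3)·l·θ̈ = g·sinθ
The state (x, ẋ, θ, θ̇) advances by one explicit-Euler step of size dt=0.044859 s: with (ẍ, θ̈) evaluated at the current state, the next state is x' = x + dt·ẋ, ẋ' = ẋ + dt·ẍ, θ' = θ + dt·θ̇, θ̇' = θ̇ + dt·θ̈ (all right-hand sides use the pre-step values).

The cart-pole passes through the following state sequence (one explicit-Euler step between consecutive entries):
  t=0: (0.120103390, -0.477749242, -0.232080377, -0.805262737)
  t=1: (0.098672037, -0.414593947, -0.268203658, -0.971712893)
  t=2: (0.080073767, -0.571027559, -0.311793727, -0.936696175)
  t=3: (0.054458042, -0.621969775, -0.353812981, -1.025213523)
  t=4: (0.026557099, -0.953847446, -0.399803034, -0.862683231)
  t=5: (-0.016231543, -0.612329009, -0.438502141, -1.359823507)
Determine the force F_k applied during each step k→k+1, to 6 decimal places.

step 0→1:
  ẍ = (ẋ'−ẋ)/dt = (-0.414593947−-0.477749242)/0.044859 = 1.407862
  θ̈ = (θ̇'−θ̇)/dt = (-0.971712893−-0.805262737)/0.044859 = -3.710519
  sinθ=-0.230003, cosθ=0.973190
  F = (M+m)·ẍ + m·l·cosθ·θ̈ − m·l·sinθ·θ̇² = 2.540899 + -0.136369 − -0.005632 = 2.410162
step 1→2:
  ẍ = (ẋ'−ẋ)/dt = (-0.571027559−-0.414593947)/0.044859 = -3.487229
  θ̈ = (θ̇'−θ̇)/dt = (-0.936696175−-0.971712893)/0.044859 = 0.780595
  sinθ=-0.265000, cosθ=0.964248
  F = (M+m)·ẍ + m·l·cosθ·θ̈ − m·l·sinθ·θ̇² = -6.293723 + 0.028425 − -0.009449 = -6.255849
step 2→3:
  ẍ = (ẋ'−ẋ)/dt = (-0.621969775−-0.571027559)/0.044859 = -1.135607
  θ̈ = (θ̇'−θ̇)/dt = (-1.025213523−-0.936696175)/0.044859 = -1.973235
  sinθ=-0.306766, cosθ=0.951785
  F = (M+m)·ẍ + m·l·cosθ·θ̈ − m·l·sinθ·θ̇² = -2.049535 + -0.070925 − -0.010165 = -2.110296
step 3→4:
  ẍ = (ẋ'−ẋ)/dt = (-0.953847446−-0.621969775)/0.044859 = -7.398241
  θ̈ = (θ̇'−θ̇)/dt = (-0.862683231−-1.025213523)/0.044859 = 3.623137
  sinθ=-0.346477, cosθ=0.938058
  F = (M+m)·ẍ + m·l·cosθ·θ̈ − m·l·sinθ·θ̇² = -13.352285 + 0.128351 − -0.013753 = -13.210182
step 4→5:
  ẍ = (ẋ'−ẋ)/dt = (-0.612329009−-0.953847446)/0.044859 = 7.613153
  θ̈ = (θ̇'−θ̇)/dt = (-1.359823507−-0.862683231)/0.044859 = -11.082286
  sinθ=-0.389237, cosθ=0.921138
  F = (M+m)·ẍ + m·l·cosθ·θ̈ − m·l·sinθ·θ̇² = 13.740158 + -0.385511 − -0.010940 = 13.365586

F_0 = 2.410162 N
F_1 = -6.255849 N
F_2 = -2.110296 N
F_3 = -13.210182 N
F_4 = 13.365586 N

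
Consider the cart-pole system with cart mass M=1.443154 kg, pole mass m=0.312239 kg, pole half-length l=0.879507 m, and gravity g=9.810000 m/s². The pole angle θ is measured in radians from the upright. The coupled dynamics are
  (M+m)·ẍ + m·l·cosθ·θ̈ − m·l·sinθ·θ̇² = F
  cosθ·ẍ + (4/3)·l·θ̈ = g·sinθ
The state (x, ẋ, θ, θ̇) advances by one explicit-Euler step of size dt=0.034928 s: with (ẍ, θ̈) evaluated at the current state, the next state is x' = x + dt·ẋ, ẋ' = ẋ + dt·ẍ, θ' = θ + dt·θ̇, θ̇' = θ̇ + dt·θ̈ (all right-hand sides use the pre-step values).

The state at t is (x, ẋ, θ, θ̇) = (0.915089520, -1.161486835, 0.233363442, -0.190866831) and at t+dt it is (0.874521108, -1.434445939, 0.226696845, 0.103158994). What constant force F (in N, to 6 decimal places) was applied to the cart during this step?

ẍ = (ẋ'−ẋ)/dt = (-1.434445939−-1.161486835)/0.034928 = -7.814908
θ̈ = (θ̇'−θ̇)/dt = (0.103158994−-0.190866831)/0.034928 = 8.418055
sinθ=0.231251, cosθ=0.972894
F = (M+m)·ẍ + m·l·cosθ·θ̈ − m·l·sinθ·θ̇² = -13.718235 + 2.249074 − 0.002314 = -11.471474

F = -11.471474 N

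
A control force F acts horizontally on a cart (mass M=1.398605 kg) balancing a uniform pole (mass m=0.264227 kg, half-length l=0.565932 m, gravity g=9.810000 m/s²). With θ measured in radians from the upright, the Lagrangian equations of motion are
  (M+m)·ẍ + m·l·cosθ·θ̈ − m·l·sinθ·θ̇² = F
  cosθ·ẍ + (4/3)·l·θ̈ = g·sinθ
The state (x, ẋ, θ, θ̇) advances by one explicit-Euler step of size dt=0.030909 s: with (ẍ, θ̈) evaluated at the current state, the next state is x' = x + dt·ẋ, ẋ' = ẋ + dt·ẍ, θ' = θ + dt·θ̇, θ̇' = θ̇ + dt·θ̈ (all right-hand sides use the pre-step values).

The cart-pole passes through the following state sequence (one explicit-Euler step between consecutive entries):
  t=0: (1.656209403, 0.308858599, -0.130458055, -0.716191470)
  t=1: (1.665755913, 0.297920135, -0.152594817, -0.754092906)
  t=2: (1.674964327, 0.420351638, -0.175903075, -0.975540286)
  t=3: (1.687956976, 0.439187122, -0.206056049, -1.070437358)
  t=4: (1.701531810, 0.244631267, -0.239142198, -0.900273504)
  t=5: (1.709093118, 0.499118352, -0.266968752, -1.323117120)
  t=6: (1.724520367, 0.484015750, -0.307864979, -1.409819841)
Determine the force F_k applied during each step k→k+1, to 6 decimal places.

step 0→1:
  ẍ = (ẋ'−ẋ)/dt = (0.297920135−0.308858599)/0.030909 = -0.353893
  θ̈ = (θ̇'−θ̇)/dt = (-0.754092906−-0.716191470)/0.030909 = -1.226227
  sinθ=-0.130088, cosθ=0.991502
  F = (M+m)·ẍ + m·l·cosθ·θ̈ − m·l·sinθ·θ̇² = -0.588464 + -0.181805 − -0.009978 = -0.760291
step 1→2:
  ẍ = (ẋ'−ẋ)/dt = (0.420351638−0.297920135)/0.030909 = 3.961031
  θ̈ = (θ̇'−θ̇)/dt = (-0.975540286−-0.754092906)/0.030909 = -7.164495
  sinθ=-0.152003, cosθ=0.988380
  F = (M+m)·ẍ + m·l·cosθ·θ̈ − m·l·sinθ·θ̇² = 6.586529 + -1.058890 − -0.012925 = 5.540564
step 2→3:
  ẍ = (ẋ'−ẋ)/dt = (0.439187122−0.420351638)/0.030909 = 0.609385
  θ̈ = (θ̇'−θ̇)/dt = (-1.070437358−-0.975540286)/0.030909 = -3.070208
  sinθ=-0.174997, cosθ=0.984569
  F = (M+m)·ẍ + m·l·cosθ·θ̈ − m·l·sinθ·θ̇² = 1.013305 + -0.452018 − -0.024904 = 0.586191
step 3→4:
  ẍ = (ẋ'−ẋ)/dt = (0.244631267−0.439187122)/0.030909 = -6.294473
  θ̈ = (θ̇'−θ̇)/dt = (-0.900273504−-1.070437358)/0.030909 = 5.505317
  sinθ=-0.204601, cosθ=0.978845
  F = (M+m)·ẍ + m·l·cosθ·θ̈ − m·l·sinθ·θ̇² = -10.466651 + 0.805820 − -0.035057 = -9.625774
step 4→5:
  ẍ = (ẋ'−ẋ)/dt = (0.499118352−0.244631267)/0.030909 = 8.233430
  θ̈ = (θ̇'−θ̇)/dt = (-1.323117120−-0.900273504)/0.030909 = -13.680275
  sinθ=-0.236869, cosθ=0.971542
  F = (M+m)·ẍ + m·l·cosθ·θ̈ − m·l·sinθ·θ̇² = 13.690811 + -1.987457 − -0.028708 = 11.732062
step 5→6:
  ẍ = (ẋ'−ẋ)/dt = (0.484015750−0.499118352)/0.030909 = -0.488615
  θ̈ = (θ̇'−θ̇)/dt = (-1.409819841−-1.323117120)/0.030909 = -2.805096
  sinθ=-0.263809, cosθ=0.964575
  F = (M+m)·ẍ + m·l·cosθ·θ̈ − m·l·sinθ·θ̇² = -0.812485 + -0.404599 − -0.069060 = -1.148024

F_0 = -0.760291 N
F_1 = 5.540564 N
F_2 = 0.586191 N
F_3 = -9.625774 N
F_4 = 11.732062 N
F_5 = -1.148024 N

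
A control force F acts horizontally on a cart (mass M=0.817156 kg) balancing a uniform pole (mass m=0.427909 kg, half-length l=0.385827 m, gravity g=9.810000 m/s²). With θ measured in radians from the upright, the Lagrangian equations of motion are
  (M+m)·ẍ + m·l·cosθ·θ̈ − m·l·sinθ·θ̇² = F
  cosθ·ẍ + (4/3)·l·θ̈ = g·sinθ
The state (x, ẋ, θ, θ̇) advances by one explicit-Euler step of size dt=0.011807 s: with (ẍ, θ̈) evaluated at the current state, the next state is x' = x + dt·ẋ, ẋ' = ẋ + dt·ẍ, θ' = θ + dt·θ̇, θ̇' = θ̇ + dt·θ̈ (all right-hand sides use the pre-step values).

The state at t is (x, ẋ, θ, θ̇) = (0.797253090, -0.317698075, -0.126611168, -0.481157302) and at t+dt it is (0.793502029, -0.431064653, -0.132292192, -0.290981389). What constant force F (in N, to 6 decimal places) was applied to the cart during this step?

F = -9.311872 N

ẍ = (ẋ'−ẋ)/dt = (-0.431064653−-0.317698075)/0.011807 = -9.601641
θ̈ = (θ̇'−θ̇)/dt = (-0.290981389−-0.481157302)/0.011807 = 16.107048
sinθ=-0.126273, cosθ=0.991996
F = (M+m)·ẍ + m·l·cosθ·θ̈ − m·l·sinθ·θ̇² = -11.954667 + 2.637969 − -0.004826 = -9.311872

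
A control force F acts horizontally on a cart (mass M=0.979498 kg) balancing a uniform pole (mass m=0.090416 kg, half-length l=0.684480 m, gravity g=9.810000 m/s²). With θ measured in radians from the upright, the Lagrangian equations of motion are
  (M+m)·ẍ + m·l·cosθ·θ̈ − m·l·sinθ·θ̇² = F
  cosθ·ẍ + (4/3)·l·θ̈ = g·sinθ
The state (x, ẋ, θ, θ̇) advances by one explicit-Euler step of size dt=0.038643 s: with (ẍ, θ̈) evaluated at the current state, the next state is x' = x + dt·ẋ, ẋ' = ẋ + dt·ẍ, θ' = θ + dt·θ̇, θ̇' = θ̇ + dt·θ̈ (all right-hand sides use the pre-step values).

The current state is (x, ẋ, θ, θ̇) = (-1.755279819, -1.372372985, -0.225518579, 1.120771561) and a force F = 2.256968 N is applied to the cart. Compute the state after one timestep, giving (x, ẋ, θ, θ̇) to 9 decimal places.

sinθ=-0.223611840, cosθ=0.974678278
temp = (F + m·l·θ̇²·sinθ)/(M+m) = (2.256968 + -0.017383413)/1.069914 = 2.093237949
θ̈ = (g·sinθ − cosθ·temp)/(l·(4/3 − m·cos²θ/(M+m))) = -4.936367733
ẍ = temp − m·l·θ̈·cosθ/(M+m) = 2.371546131
Euler: x'=-1.755279819+0.038643·-1.372372985=-1.808312428, ẋ'=-1.372372985+0.038643·2.371546131=-1.280729328
       θ'=-0.225518579+0.038643·1.120771561=-0.182208604, θ̇'=1.120771561+0.038643·-4.936367733=0.930015503

(-1.808312428, -1.280729328, -0.182208604, 0.930015503)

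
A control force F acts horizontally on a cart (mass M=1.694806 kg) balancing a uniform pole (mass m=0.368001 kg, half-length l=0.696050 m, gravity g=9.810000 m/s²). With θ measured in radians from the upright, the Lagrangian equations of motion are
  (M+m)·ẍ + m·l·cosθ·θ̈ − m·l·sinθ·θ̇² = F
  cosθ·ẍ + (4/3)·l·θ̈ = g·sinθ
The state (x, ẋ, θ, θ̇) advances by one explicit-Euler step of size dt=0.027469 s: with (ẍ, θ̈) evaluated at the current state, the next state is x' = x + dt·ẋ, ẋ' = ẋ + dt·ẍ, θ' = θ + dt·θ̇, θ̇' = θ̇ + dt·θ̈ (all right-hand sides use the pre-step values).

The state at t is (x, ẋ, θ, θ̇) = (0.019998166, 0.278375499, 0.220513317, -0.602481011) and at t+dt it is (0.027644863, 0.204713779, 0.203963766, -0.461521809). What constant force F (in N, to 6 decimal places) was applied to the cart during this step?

F = -4.269415 N

ẍ = (ẋ'−ẋ)/dt = (0.204713779−0.278375499)/0.027469 = -2.681631
θ̈ = (θ̇'−θ̇)/dt = (-0.461521809−-0.602481011)/0.027469 = 5.131574
sinθ=0.218731, cosθ=0.975785
F = (M+m)·ẍ + m·l·cosθ·θ̈ − m·l·sinθ·θ̇² = -5.531687 + 1.282609 − 0.020337 = -4.269415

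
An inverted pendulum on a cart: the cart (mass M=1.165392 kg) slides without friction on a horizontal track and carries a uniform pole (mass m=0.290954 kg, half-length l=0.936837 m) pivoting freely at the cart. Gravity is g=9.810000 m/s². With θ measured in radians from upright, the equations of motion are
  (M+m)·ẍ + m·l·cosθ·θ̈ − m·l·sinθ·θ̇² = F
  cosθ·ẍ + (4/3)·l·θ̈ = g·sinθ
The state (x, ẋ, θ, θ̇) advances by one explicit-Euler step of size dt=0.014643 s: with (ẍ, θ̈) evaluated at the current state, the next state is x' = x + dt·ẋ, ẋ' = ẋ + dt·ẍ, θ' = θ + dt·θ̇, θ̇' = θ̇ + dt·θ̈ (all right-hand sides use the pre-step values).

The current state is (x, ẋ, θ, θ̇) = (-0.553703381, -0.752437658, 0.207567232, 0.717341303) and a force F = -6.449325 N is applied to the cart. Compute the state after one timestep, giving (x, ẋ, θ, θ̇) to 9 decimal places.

sinθ=0.206079963, cosθ=0.978535155
temp = (F + m·l·θ̇²·sinθ)/(M+m) = (-6.449325 + 0.028905189)/1.456346 = -4.408581348
θ̈ = (g·sinθ − cosθ·temp)/(l·(4/3 − m·cos²θ/(M+m))) = 5.921671172
ẍ = temp − m·l·θ̈·cosθ/(M+m) = -5.493118714
Euler: x'=-0.553703381+0.014643·-0.752437658=-0.564721326, ẋ'=-0.752437658+0.014643·-5.493118714=-0.832873395
       θ'=0.207567232+0.014643·0.717341303=0.218071261, θ̇'=0.717341303+0.014643·5.921671172=0.804052334

(-0.564721326, -0.832873395, 0.218071261, 0.804052334)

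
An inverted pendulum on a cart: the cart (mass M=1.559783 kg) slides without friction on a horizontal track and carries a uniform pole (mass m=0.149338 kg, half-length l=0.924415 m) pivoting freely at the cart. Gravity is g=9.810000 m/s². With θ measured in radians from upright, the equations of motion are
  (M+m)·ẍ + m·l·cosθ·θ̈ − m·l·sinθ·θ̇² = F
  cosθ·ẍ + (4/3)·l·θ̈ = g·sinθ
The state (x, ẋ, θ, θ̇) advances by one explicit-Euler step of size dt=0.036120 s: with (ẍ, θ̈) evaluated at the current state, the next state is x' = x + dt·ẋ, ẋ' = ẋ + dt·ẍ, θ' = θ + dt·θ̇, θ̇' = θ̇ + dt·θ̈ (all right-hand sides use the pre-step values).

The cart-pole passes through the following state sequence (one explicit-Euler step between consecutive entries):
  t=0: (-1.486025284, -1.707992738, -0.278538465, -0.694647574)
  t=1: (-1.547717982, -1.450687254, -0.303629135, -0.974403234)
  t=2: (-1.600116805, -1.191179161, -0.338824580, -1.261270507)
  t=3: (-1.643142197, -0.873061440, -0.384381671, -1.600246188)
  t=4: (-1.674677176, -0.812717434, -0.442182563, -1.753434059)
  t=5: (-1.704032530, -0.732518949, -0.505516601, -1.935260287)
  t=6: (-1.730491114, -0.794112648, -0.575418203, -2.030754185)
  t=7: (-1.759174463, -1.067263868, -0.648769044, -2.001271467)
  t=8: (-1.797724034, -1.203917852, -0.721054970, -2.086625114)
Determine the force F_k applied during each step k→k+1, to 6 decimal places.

F_0 = 11.165446 N
F_1 = 11.272304 N
F_2 = 13.903739 N
F_3 = 2.445153 N
F_4 = 3.348345 N
F_5 = -2.983432 N
F_6 = -12.520581 N
F_7 = -6.392048 N

step 0→1:
  ẍ = (ẋ'−ẋ)/dt = (-1.450687254−-1.707992738)/0.036120 = 7.123629
  θ̈ = (θ̇'−θ̇)/dt = (-0.974403234−-0.694647574)/0.036120 = -7.745173
  sinθ=-0.274951, cosθ=0.961458
  F = (M+m)·ẍ + m·l·cosθ·θ̈ − m·l·sinθ·θ̇² = 12.175144 + -1.028014 − -0.018316 = 11.165446
step 1→2:
  ẍ = (ẋ'−ẋ)/dt = (-1.191179161−-1.450687254)/0.036120 = 7.184609
  θ̈ = (θ̇'−θ̇)/dt = (-1.261270507−-0.974403234)/0.036120 = -7.942062
  sinθ=-0.298985, cosθ=0.954258
  F = (M+m)·ẍ + m·l·cosθ·θ̈ − m·l·sinθ·θ̇² = 12.279367 + -1.046252 − -0.039189 = 11.272304
step 2→3:
  ẍ = (ẋ'−ẋ)/dt = (-0.873061440−-1.191179161)/0.036120 = 8.807246
  θ̈ = (θ̇'−θ̇)/dt = (-1.600246188−-1.261270507)/0.036120 = -9.384709
  sinθ=-0.332379, cosθ=0.943146
  F = (M+m)·ẍ + m·l·cosθ·θ̈ − m·l·sinθ·θ̇² = 15.052649 + -1.221904 − -0.072994 = 13.903739
step 3→4:
  ẍ = (ẋ'−ẋ)/dt = (-0.812717434−-0.873061440)/0.036120 = 1.670654
  θ̈ = (θ̇'−θ̇)/dt = (-1.753434059−-1.600246188)/0.036120 = -4.241082
  sinθ=-0.374986, cosθ=0.927030
  F = (M+m)·ẍ + m·l·cosθ·θ̈ − m·l·sinθ·θ̇² = 2.855349 + -0.542760 − -0.132564 = 2.445153
step 4→5:
  ẍ = (ẋ'−ẋ)/dt = (-0.732518949−-0.812717434)/0.036120 = 2.220335
  θ̈ = (θ̇'−θ̇)/dt = (-1.935260287−-1.753434059)/0.036120 = -5.033949
  sinθ=-0.427913, cosθ=0.903820
  F = (M+m)·ẍ + m·l·cosθ·θ̈ − m·l·sinθ·θ̇² = 3.794820 + -0.628099 − -0.181623 = 3.348345
step 5→6:
  ẍ = (ẋ'−ẋ)/dt = (-0.794112648−-0.732518949)/0.036120 = -1.705252
  θ̈ = (θ̇'−θ̇)/dt = (-2.030754185−-1.935260287)/0.036120 = -2.643796
  sinθ=-0.484259, cosθ=0.874924
  F = (M+m)·ẍ + m·l·cosθ·θ̈ − m·l·sinθ·θ̇² = -2.914482 + -0.319327 − -0.250377 = -2.983432
step 6→7:
  ẍ = (ẋ'−ẋ)/dt = (-1.067263868−-0.794112648)/0.036120 = -7.562326
  θ̈ = (θ̇'−θ̇)/dt = (-2.001271467−-2.030754185)/0.036120 = 0.816244
  sinθ=-0.544186, cosθ=0.838965
  F = (M+m)·ẍ + m·l·cosθ·θ̈ − m·l·sinθ·θ̇² = -12.924930 + 0.094537 − -0.309813 = -12.520581
step 7→8:
  ẍ = (ẋ'−ẋ)/dt = (-1.203917852−-1.067263868)/0.036120 = -3.783333
  θ̈ = (θ̇'−θ̇)/dt = (-2.086625114−-2.001271467)/0.036120 = -2.363058
  sinθ=-0.604206, cosθ=0.796828
  F = (M+m)·ẍ + m·l·cosθ·θ̈ − m·l·sinθ·θ̇² = -6.466174 + -0.259942 − -0.334068 = -6.392048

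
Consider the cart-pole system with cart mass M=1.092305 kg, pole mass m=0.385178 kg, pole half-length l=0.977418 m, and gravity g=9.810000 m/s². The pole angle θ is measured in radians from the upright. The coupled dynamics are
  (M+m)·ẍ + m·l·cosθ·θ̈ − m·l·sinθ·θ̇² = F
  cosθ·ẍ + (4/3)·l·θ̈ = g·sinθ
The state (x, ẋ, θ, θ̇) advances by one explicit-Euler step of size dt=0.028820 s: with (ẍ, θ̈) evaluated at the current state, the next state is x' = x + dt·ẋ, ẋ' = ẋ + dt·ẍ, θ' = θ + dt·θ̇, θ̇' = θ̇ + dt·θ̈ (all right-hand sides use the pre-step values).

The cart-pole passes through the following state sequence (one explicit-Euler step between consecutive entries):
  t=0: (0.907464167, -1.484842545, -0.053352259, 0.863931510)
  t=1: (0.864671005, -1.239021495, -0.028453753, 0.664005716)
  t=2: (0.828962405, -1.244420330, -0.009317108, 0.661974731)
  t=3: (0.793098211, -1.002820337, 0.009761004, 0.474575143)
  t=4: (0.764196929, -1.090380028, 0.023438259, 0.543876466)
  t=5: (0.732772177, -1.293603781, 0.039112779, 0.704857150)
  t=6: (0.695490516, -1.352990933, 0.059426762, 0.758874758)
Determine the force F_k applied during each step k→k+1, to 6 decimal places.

step 0→1:
  ẍ = (ẋ'−ẋ)/dt = (-1.239021495−-1.484842545)/0.028820 = 8.529530
  θ̈ = (θ̇'−θ̇)/dt = (0.664005716−0.863931510)/0.028820 = -6.937050
  sinθ=-0.053327, cosθ=0.998577
  F = (M+m)·ẍ + m·l·cosθ·θ̈ − m·l·sinθ·θ̇² = 12.602235 + -2.607944 − -0.014985 = 10.009276
step 1→2:
  ẍ = (ẋ'−ẋ)/dt = (-1.244420330−-1.239021495)/0.028820 = -0.187329
  θ̈ = (θ̇'−θ̇)/dt = (0.661974731−0.664005716)/0.028820 = -0.070471
  sinθ=-0.028450, cosθ=0.999595
  F = (M+m)·ẍ + m·l·cosθ·θ̈ − m·l·sinθ·θ̇² = -0.276776 + -0.026520 − -0.004722 = -0.298574
step 2→3:
  ẍ = (ẋ'−ẋ)/dt = (-1.002820337−-1.244420330)/0.028820 = 8.383067
  θ̈ = (θ̇'−θ̇)/dt = (0.474575143−0.661974731)/0.028820 = -6.502415
  sinθ=-0.009317, cosθ=0.999957
  F = (M+m)·ẍ + m·l·cosθ·θ̈ − m·l·sinθ·θ̇² = 12.385839 + -2.447922 − -0.001537 = 9.939454
step 3→4:
  ẍ = (ẋ'−ẋ)/dt = (-1.090380028−-1.002820337)/0.028820 = -3.038157
  θ̈ = (θ̇'−θ̇)/dt = (0.543876466−0.474575143)/0.028820 = 2.404626
  sinθ=0.009761, cosθ=0.999952
  F = (M+m)·ẍ + m·l·cosθ·θ̈ − m·l·sinθ·θ̇² = -4.488826 + 0.905250 − 0.000828 = -3.584403
step 4→5:
  ẍ = (ẋ'−ẋ)/dt = (-1.293603781−-1.090380028)/0.028820 = -7.051483
  θ̈ = (θ̇'−θ̇)/dt = (0.704857150−0.543876466)/0.028820 = 5.585728
  sinθ=0.023436, cosθ=0.999725
  F = (M+m)·ẍ + m·l·cosθ·θ̈ − m·l·sinθ·θ̇² = -10.418447 + 2.102337 − 0.002610 = -8.318720
step 5→6:
  ẍ = (ẋ'−ẋ)/dt = (-1.352990933−-1.293603781)/0.028820 = -2.060623
  θ̈ = (θ̇'−θ̇)/dt = (0.758874758−0.704857150)/0.028820 = 1.874310
  sinθ=0.039103, cosθ=0.999235
  F = (M+m)·ẍ + m·l·cosθ·θ̈ − m·l·sinθ·θ̇² = -3.044535 + 0.705100 − 0.007314 = -2.346749

F_0 = 10.009276 N
F_1 = -0.298574 N
F_2 = 9.939454 N
F_3 = -3.584403 N
F_4 = -8.318720 N
F_5 = -2.346749 N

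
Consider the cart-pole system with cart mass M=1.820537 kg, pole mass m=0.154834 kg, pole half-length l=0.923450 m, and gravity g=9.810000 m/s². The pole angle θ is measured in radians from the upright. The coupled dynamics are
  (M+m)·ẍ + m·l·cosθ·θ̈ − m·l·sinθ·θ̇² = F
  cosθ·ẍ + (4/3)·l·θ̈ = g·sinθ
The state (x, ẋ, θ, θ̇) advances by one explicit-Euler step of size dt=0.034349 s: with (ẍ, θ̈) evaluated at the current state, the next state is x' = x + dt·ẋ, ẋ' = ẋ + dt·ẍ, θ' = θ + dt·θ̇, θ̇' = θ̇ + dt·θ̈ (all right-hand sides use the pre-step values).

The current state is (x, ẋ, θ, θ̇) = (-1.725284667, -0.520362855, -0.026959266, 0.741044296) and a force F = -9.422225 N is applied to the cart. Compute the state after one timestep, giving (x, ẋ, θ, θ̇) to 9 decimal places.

sinθ=-0.026956000, cosθ=0.999636621
temp = (F + m·l·θ̇²·sinθ)/(M+m) = (-9.422225 + -0.002116526)/1.975371 = -4.770922285
θ̈ = (g·sinθ − cosθ·temp)/(l·(4/3 − m·cos²θ/(M+m))) = 3.886966724
ẍ = temp − m·l·θ̈·cosθ/(M+m) = -5.052166777
Euler: x'=-1.725284667+0.034349·-0.520362855=-1.743158611, ẋ'=-0.520362855+0.034349·-5.052166777=-0.693899732
       θ'=-0.026959266+0.034349·0.741044296=-0.001505135, θ̇'=0.741044296+0.034349·3.886966724=0.874557716

(-1.743158611, -0.693899732, -0.001505135, 0.874557716)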